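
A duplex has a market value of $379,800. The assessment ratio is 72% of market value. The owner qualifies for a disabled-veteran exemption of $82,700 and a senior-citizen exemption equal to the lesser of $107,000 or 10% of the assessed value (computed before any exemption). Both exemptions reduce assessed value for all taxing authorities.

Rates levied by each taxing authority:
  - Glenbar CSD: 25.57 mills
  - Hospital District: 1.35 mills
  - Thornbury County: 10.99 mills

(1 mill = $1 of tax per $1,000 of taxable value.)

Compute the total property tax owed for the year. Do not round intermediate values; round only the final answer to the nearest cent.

Assessed value = $379,800 × 0.72 = $273,456
Senior-citizen exemption = min($107,000, 10% × $273,456) = min($107,000, $27,345.6) = $27,345.6 (percentage binds)
Taxable value = $273,456 − $82,700 − $27,345.6 = $163,410.4
Glenbar CSD: $163,410.4 × 0.02557 = $4,178.403928
Hospital District: $163,410.4 × 0.00135 = $220.60404
Thornbury County: $163,410.4 × 0.01099 = $1,795.880296
Total = $6,194.888264

$6,194.89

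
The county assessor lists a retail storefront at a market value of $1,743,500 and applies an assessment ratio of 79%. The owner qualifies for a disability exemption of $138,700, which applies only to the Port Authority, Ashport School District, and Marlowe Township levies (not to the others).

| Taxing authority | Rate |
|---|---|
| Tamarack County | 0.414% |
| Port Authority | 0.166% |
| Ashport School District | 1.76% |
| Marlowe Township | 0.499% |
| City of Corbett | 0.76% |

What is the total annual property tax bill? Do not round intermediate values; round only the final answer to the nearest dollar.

Assessed value = $1,743,500 × 0.79 = $1,377,365
Tamarack County: $1,377,365 × 0.00414 = $5,702.2911
Port Authority: ($1,377,365 − $138,700) × 0.00166 = $1,238,665 × 0.00166 = $2,056.1839
Ashport School District: ($1,377,365 − $138,700) × 0.0176 = $1,238,665 × 0.0176 = $21,800.504
Marlowe Township: ($1,377,365 − $138,700) × 0.00499 = $1,238,665 × 0.00499 = $6,180.93835
City of Corbett: $1,377,365 × 0.0076 = $10,467.974
Total = $46,207.89135

$46,208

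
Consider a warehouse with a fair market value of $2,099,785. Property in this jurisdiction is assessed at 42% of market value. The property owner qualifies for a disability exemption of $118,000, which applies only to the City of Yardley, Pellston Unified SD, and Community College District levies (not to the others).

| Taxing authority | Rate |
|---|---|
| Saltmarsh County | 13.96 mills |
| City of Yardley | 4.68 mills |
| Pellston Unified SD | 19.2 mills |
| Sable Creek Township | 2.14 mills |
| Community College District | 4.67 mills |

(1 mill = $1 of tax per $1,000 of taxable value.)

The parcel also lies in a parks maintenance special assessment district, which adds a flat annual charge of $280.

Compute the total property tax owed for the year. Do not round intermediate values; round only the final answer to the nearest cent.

Assessed value = $2,099,785 × 0.42 = $881,909.7
Saltmarsh County: $881,909.7 × 0.01396 = $12,311.459412
City of Yardley: ($881,909.7 − $118,000) × 0.00468 = $763,909.7 × 0.00468 = $3,575.097396
Pellston Unified SD: ($881,909.7 − $118,000) × 0.0192 = $763,909.7 × 0.0192 = $14,667.06624
Sable Creek Township: $881,909.7 × 0.00214 = $1,887.286758
Community College District: ($881,909.7 − $118,000) × 0.00467 = $763,909.7 × 0.00467 = $3,567.458299
Levies subtotal = $36,008.368105
Total = $36,008.368105 + $280 = $36,288.368105

$36,288.37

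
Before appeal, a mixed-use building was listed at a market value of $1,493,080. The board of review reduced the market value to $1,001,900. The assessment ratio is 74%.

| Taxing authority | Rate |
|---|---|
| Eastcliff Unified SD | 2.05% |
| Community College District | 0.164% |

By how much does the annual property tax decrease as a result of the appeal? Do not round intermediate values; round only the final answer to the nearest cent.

$8,047.30

Old assessed value = $1,493,080 × 0.74 = $1,104,879.2
New assessed value = $1,001,900 × 0.74 = $741,406
Combined rate = 0.0205 + 0.00164 = 0.02214
Old tax = $1,104,879.2 × 0.02214 = $24,462.025488
New tax = $741,406 × 0.02214 = $16,414.72884
Reduction = $24,462.025488 − $16,414.72884 = $8,047.296648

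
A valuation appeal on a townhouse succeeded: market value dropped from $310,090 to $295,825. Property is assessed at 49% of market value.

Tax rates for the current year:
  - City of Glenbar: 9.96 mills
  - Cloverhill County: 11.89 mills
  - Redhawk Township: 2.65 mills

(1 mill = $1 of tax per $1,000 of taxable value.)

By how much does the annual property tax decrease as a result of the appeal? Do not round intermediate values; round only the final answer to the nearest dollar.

Old assessed value = $310,090 × 0.49 = $151,944.1
New assessed value = $295,825 × 0.49 = $144,954.25
Combined rate = 0.00996 + 0.01189 + 0.00265 = 0.0245
Old tax = $151,944.1 × 0.0245 = $3,722.63045
New tax = $144,954.25 × 0.0245 = $3,551.379125
Reduction = $3,722.63045 − $3,551.379125 = $171.251325

$171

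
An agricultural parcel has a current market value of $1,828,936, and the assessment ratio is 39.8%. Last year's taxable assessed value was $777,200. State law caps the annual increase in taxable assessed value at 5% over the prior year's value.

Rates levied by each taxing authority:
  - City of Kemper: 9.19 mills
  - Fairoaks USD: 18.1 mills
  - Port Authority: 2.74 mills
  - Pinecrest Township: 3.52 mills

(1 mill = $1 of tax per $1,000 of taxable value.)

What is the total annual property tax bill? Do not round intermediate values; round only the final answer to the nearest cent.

$24,421.60

Uncapped assessed value = $1,828,936 × 0.398 = $727,916.528
Cap limit = $777,200 × 1.05 = $816,060
Taxable assessed value = min($727,916.528, $816,060) = $727,916.528 (cap does not bind)
City of Kemper: $727,916.528 × 0.00919 = $6,689.55289232
Fairoaks USD: $727,916.528 × 0.0181 = $13,175.2891568
Port Authority: $727,916.528 × 0.00274 = $1,994.49128672
Pinecrest Township: $727,916.528 × 0.00352 = $2,562.26617856
Total = $24,421.5995144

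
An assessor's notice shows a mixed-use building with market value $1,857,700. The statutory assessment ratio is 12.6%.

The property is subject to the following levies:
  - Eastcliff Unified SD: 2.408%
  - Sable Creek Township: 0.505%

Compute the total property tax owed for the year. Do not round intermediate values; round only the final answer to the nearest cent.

$6,818.46

Assessed value = $1,857,700 × 0.126 = $234,070.2
Eastcliff Unified SD: $234,070.2 × 0.02408 = $5,636.410416
Sable Creek Township: $234,070.2 × 0.00505 = $1,182.05451
Total = $5,636.410416 + $1,182.05451 = $6,818.464926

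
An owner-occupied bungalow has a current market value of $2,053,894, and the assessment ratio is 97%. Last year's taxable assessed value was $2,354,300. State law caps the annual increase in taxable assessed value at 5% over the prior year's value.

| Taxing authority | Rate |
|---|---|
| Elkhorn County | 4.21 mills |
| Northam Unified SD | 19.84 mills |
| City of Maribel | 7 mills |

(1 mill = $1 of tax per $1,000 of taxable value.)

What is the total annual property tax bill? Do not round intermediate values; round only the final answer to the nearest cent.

$61,860.21

Uncapped assessed value = $2,053,894 × 0.97 = $1,992,277.18
Cap limit = $2,354,300 × 1.05 = $2,472,015
Taxable assessed value = min($1,992,277.18, $2,472,015) = $1,992,277.18 (cap does not bind)
Elkhorn County: $1,992,277.18 × 0.00421 = $8,387.4869278
Northam Unified SD: $1,992,277.18 × 0.01984 = $39,526.7792512
City of Maribel: $1,992,277.18 × 0.007 = $13,945.94026
Total = $61,860.206439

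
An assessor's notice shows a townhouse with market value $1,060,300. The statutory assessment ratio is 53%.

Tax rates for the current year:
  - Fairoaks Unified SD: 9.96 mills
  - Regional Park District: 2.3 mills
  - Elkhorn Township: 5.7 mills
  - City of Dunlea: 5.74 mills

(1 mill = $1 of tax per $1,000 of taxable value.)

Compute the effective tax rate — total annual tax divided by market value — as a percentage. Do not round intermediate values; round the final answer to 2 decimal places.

Assessed value = $1,060,300 × 0.53 = $561,959
Fairoaks Unified SD: $561,959 × 0.00996 = $5,597.11164
Regional Park District: $561,959 × 0.0023 = $1,292.5057
Elkhorn Township: $561,959 × 0.0057 = $3,203.1663
City of Dunlea: $561,959 × 0.00574 = $3,225.64466
Total tax = $13,318.4283
Effective rate = $13,318.4283 ÷ $1,060,300 = 1.26% of market value

1.26%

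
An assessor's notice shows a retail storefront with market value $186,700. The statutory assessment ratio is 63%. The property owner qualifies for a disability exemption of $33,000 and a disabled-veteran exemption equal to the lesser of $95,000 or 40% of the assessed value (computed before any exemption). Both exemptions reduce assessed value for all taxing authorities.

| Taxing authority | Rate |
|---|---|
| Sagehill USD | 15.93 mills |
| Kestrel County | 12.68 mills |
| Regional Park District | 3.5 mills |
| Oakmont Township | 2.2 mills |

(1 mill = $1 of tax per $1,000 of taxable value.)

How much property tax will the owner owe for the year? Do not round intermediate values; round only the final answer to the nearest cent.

$1,289.12

Assessed value = $186,700 × 0.63 = $117,621
Disabled-veteran exemption = min($95,000, 40% × $117,621) = min($95,000, $47,048.4) = $47,048.4 (percentage binds)
Taxable value = $117,621 − $33,000 − $47,048.4 = $37,572.6
Sagehill USD: $37,572.6 × 0.01593 = $598.531518
Kestrel County: $37,572.6 × 0.01268 = $476.420568
Regional Park District: $37,572.6 × 0.0035 = $131.5041
Oakmont Township: $37,572.6 × 0.0022 = $82.65972
Total = $1,289.115906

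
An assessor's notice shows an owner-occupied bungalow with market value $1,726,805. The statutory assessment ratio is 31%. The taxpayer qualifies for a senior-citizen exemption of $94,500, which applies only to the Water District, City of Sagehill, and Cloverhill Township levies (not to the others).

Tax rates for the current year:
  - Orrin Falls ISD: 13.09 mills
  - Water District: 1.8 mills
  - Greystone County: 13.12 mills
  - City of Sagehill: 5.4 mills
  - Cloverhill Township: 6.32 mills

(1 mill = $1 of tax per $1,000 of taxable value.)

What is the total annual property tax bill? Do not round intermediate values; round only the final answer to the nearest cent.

Assessed value = $1,726,805 × 0.31 = $535,309.55
Orrin Falls ISD: $535,309.55 × 0.01309 = $7,007.2020095
Water District: ($535,309.55 − $94,500) × 0.0018 = $440,809.55 × 0.0018 = $793.45719
Greystone County: $535,309.55 × 0.01312 = $7,023.261296
City of Sagehill: ($535,309.55 − $94,500) × 0.0054 = $440,809.55 × 0.0054 = $2,380.37157
Cloverhill Township: ($535,309.55 − $94,500) × 0.00632 = $440,809.55 × 0.00632 = $2,785.916356
Total = $19,990.2084215

$19,990.21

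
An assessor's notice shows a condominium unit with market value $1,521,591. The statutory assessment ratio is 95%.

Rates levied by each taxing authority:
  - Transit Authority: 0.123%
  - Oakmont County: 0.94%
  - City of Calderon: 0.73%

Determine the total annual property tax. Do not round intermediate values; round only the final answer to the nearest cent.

$25,918.02

Assessed value = $1,521,591 × 0.95 = $1,445,511.45
Transit Authority: $1,445,511.45 × 0.00123 = $1,777.9790835
Oakmont County: $1,445,511.45 × 0.0094 = $13,587.80763
City of Calderon: $1,445,511.45 × 0.0073 = $10,552.233585
Total = $1,777.9790835 + $13,587.80763 + $10,552.233585 = $25,918.0202985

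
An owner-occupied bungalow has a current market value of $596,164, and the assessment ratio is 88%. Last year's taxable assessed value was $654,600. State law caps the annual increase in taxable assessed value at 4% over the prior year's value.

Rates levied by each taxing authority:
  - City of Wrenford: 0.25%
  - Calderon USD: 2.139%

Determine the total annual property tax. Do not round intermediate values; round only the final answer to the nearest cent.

Uncapped assessed value = $596,164 × 0.88 = $524,624.32
Cap limit = $654,600 × 1.04 = $680,784
Taxable assessed value = min($524,624.32, $680,784) = $524,624.32 (cap does not bind)
City of Wrenford: $524,624.32 × 0.0025 = $1,311.5608
Calderon USD: $524,624.32 × 0.02139 = $11,221.7142048
Total = $12,533.2750048

$12,533.28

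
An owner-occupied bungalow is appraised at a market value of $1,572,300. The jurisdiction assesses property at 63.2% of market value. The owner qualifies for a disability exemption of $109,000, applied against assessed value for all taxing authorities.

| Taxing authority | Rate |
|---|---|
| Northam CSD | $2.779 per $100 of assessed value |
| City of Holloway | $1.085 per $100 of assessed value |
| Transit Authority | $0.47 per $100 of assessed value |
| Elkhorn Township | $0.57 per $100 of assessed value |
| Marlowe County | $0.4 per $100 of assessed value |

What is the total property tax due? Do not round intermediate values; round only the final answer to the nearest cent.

$46,924.15

Assessed value = $1,572,300 × 0.632 = $993,693.6
Taxable value = $993,693.6 − $109,000 = $884,693.6
Northam CSD: $884,693.6 × 0.02779 = $24,585.635144
City of Holloway: $884,693.6 × 0.01085 = $9,598.92556
Transit Authority: $884,693.6 × 0.0047 = $4,158.05992
Elkhorn Township: $884,693.6 × 0.0057 = $5,042.75352
Marlowe County: $884,693.6 × 0.004 = $3,538.7744
Total = $24,585.635144 + $9,598.92556 + $4,158.05992 + $5,042.75352 + $3,538.7744 = $46,924.148544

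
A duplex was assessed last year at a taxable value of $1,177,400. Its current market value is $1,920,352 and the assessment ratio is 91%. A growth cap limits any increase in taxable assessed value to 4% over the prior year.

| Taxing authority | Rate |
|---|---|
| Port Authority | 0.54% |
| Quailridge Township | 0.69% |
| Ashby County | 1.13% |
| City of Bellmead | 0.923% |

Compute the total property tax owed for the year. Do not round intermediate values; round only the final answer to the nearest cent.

Uncapped assessed value = $1,920,352 × 0.91 = $1,747,520.32
Cap limit = $1,177,400 × 1.04 = $1,224,496
Taxable assessed value = min($1,747,520.32, $1,224,496) = $1,224,496 (cap binds)
Port Authority: $1,224,496 × 0.0054 = $6,612.2784
Quailridge Township: $1,224,496 × 0.0069 = $8,449.0224
Ashby County: $1,224,496 × 0.0113 = $13,836.8048
City of Bellmead: $1,224,496 × 0.00923 = $11,302.09808
Total = $40,200.20368

$40,200.20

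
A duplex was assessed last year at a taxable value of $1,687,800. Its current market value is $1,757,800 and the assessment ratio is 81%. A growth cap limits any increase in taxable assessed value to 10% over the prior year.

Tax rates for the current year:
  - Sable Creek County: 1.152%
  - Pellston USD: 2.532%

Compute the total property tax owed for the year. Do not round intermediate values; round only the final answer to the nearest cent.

$52,453.46

Uncapped assessed value = $1,757,800 × 0.81 = $1,423,818
Cap limit = $1,687,800 × 1.1 = $1,856,580
Taxable assessed value = min($1,423,818, $1,856,580) = $1,423,818 (cap does not bind)
Sable Creek County: $1,423,818 × 0.01152 = $16,402.38336
Pellston USD: $1,423,818 × 0.02532 = $36,051.07176
Total = $52,453.45512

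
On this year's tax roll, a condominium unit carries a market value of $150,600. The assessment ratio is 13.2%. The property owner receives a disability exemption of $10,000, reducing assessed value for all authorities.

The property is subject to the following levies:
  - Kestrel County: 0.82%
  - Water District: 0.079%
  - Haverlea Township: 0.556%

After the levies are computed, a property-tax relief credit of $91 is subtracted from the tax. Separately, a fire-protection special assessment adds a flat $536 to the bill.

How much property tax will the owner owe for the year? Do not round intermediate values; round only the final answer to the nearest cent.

$588.74

Assessed value = $150,600 × 0.132 = $19,879.2
Taxable value = $19,879.2 − $10,000 = $9,879.2
Kestrel County: $9,879.2 × 0.0082 = $81.00944
Water District: $9,879.2 × 0.00079 = $7.804568
Haverlea Township: $9,879.2 × 0.00556 = $54.928352
Levies subtotal = $143.74236
After credit = $143.74236 − $91 = $52.74236
Total = $52.74236 + $536 = $588.74236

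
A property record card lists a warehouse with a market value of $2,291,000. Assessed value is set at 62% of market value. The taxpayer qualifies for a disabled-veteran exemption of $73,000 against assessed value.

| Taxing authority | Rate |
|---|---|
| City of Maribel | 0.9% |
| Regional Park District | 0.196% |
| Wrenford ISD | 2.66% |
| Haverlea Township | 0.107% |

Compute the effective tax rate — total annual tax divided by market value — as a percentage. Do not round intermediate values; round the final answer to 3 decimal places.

2.272%

Assessed value = $2,291,000 × 0.62 = $1,420,420
Taxable value = $1,420,420 − $73,000 = $1,347,420
City of Maribel: $1,347,420 × 0.009 = $12,126.78
Regional Park District: $1,347,420 × 0.00196 = $2,640.9432
Wrenford ISD: $1,347,420 × 0.0266 = $35,841.372
Haverlea Township: $1,347,420 × 0.00107 = $1,441.7394
Total tax = $52,050.8346
Effective rate = $52,050.8346 ÷ $2,291,000 = 2.272% of market value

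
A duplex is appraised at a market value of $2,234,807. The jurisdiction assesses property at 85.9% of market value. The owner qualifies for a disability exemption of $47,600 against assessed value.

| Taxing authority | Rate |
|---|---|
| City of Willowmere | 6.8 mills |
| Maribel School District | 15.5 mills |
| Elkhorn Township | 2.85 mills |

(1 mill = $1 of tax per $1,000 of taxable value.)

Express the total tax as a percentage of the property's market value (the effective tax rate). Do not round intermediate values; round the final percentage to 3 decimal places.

Assessed value = $2,234,807 × 0.859 = $1,919,699.213
Taxable value = $1,919,699.213 − $47,600 = $1,872,099.213
City of Willowmere: $1,872,099.213 × 0.0068 = $12,730.2746484
Maribel School District: $1,872,099.213 × 0.0155 = $29,017.5378015
Elkhorn Township: $1,872,099.213 × 0.00285 = $5,335.48275705
Total tax = $47,083.29520695
Effective rate = $47,083.29520695 ÷ $2,234,807 = 2.107% of market value

2.107%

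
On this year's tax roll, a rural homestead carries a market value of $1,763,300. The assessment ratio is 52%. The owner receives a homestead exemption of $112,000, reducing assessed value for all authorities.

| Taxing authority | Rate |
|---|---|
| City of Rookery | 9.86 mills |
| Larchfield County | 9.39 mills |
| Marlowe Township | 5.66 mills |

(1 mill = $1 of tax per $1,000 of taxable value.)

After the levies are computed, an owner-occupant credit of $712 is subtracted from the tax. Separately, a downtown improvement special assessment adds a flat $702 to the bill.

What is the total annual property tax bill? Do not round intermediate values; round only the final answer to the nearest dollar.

$20,040

Assessed value = $1,763,300 × 0.52 = $916,916
Taxable value = $916,916 − $112,000 = $804,916
City of Rookery: $804,916 × 0.00986 = $7,936.47176
Larchfield County: $804,916 × 0.00939 = $7,558.16124
Marlowe Township: $804,916 × 0.00566 = $4,555.82456
Levies subtotal = $20,050.45756
After credit = $20,050.45756 − $712 = $19,338.45756
Total = $19,338.45756 + $702 = $20,040.45756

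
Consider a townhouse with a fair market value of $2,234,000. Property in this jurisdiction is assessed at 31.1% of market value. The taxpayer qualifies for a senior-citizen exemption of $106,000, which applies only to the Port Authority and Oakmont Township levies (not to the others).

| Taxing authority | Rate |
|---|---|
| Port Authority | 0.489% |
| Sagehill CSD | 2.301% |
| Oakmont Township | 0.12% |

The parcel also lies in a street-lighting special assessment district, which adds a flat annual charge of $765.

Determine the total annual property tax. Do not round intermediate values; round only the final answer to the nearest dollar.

$20,337

Assessed value = $2,234,000 × 0.311 = $694,774
Port Authority: ($694,774 − $106,000) × 0.00489 = $588,774 × 0.00489 = $2,879.10486
Sagehill CSD: $694,774 × 0.02301 = $15,986.74974
Oakmont Township: ($694,774 − $106,000) × 0.0012 = $588,774 × 0.0012 = $706.5288
Levies subtotal = $19,572.3834
Total = $19,572.3834 + $765 = $20,337.3834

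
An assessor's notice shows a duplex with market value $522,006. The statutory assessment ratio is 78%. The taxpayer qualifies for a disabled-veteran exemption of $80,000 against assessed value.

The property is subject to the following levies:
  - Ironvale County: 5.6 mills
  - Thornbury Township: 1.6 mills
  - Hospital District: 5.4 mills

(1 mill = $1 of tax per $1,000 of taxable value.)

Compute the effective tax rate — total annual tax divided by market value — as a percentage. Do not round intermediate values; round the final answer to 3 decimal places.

0.790%

Assessed value = $522,006 × 0.78 = $407,164.68
Taxable value = $407,164.68 − $80,000 = $327,164.68
Ironvale County: $327,164.68 × 0.0056 = $1,832.122208
Thornbury Township: $327,164.68 × 0.0016 = $523.463488
Hospital District: $327,164.68 × 0.0054 = $1,766.689272
Total tax = $4,122.274968
Effective rate = $4,122.274968 ÷ $522,006 = 0.790% of market value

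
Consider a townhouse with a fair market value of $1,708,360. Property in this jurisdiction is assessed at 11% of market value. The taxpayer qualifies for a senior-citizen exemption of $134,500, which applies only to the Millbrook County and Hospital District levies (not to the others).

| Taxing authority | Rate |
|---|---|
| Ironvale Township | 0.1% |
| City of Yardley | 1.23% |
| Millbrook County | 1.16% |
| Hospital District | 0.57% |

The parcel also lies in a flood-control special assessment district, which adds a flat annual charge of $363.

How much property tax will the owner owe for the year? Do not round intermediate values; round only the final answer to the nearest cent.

$3,786.49

Assessed value = $1,708,360 × 0.11 = $187,919.6
Ironvale Township: $187,919.6 × 0.001 = $187.9196
City of Yardley: $187,919.6 × 0.0123 = $2,311.41108
Millbrook County: ($187,919.6 − $134,500) × 0.0116 = $53,419.6 × 0.0116 = $619.66736
Hospital District: ($187,919.6 − $134,500) × 0.0057 = $53,419.6 × 0.0057 = $304.49172
Levies subtotal = $3,423.48976
Total = $3,423.48976 + $363 = $3,786.48976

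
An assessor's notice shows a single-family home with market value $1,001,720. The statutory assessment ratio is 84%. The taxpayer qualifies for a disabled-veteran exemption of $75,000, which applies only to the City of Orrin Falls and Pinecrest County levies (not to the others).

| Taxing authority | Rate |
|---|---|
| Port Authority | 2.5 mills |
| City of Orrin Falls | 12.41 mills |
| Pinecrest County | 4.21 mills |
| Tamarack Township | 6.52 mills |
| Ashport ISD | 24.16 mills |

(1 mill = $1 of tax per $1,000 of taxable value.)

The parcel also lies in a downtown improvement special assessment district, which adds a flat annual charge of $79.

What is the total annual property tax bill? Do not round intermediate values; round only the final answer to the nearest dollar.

$40,736

Assessed value = $1,001,720 × 0.84 = $841,444.8
Port Authority: $841,444.8 × 0.0025 = $2,103.612
City of Orrin Falls: ($841,444.8 − $75,000) × 0.01241 = $766,444.8 × 0.01241 = $9,511.579968
Pinecrest County: ($841,444.8 − $75,000) × 0.00421 = $766,444.8 × 0.00421 = $3,226.732608
Tamarack Township: $841,444.8 × 0.00652 = $5,486.220096
Ashport ISD: $841,444.8 × 0.02416 = $20,329.306368
Levies subtotal = $40,657.45104
Total = $40,657.45104 + $79 = $40,736.45104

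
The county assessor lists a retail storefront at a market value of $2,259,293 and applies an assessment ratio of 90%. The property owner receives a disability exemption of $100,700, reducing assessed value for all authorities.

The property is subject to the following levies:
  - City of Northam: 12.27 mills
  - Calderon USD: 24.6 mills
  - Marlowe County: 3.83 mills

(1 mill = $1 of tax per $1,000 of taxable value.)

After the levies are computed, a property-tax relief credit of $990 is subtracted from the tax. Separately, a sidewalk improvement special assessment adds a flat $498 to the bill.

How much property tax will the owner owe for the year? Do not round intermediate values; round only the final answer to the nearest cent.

$78,167.41

Assessed value = $2,259,293 × 0.9 = $2,033,363.7
Taxable value = $2,033,363.7 − $100,700 = $1,932,663.7
City of Northam: $1,932,663.7 × 0.01227 = $23,713.783599
Calderon USD: $1,932,663.7 × 0.0246 = $47,543.52702
Marlowe County: $1,932,663.7 × 0.00383 = $7,402.101971
Levies subtotal = $78,659.41259
After credit = $78,659.41259 − $990 = $77,669.41259
Total = $77,669.41259 + $498 = $78,167.41259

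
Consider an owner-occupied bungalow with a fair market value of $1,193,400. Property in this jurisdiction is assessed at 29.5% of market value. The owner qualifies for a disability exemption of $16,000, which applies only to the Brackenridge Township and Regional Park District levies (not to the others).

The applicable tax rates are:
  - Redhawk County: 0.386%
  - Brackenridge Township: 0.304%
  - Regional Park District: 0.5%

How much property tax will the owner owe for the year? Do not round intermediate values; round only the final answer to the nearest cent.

Assessed value = $1,193,400 × 0.295 = $352,053
Redhawk County: $352,053 × 0.00386 = $1,358.92458
Brackenridge Township: ($352,053 − $16,000) × 0.00304 = $336,053 × 0.00304 = $1,021.60112
Regional Park District: ($352,053 − $16,000) × 0.005 = $336,053 × 0.005 = $1,680.265
Total = $4,060.7907

$4,060.79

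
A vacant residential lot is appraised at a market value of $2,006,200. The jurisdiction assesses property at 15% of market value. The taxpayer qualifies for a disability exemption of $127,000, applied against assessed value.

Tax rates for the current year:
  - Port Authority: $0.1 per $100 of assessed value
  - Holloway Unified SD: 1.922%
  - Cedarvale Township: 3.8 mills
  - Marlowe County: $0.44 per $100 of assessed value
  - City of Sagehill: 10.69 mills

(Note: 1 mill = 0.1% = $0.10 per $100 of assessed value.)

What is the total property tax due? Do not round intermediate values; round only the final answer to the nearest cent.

Assessed value = $2,006,200 × 0.15 = $300,930
Taxable value = $300,930 − $127,000 = $173,930
Port Authority: $173,930 × 0.001 = $173.93
Holloway Unified SD: $173,930 × 0.01922 = $3,342.9346
Cedarvale Township: $173,930 × 0.0038 = $660.934
Marlowe County: $173,930 × 0.0044 = $765.292
City of Sagehill: $173,930 × 0.01069 = $1,859.3117
Total = $6,802.4023

$6,802.40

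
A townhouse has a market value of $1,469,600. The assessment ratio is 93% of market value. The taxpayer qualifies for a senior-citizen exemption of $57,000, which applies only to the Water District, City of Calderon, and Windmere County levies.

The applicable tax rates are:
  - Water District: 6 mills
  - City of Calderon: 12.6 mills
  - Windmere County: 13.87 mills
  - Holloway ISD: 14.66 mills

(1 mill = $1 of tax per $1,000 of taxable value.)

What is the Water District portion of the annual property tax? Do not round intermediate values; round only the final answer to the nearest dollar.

Assessed value = $1,469,600 × 0.93 = $1,366,728
Water District taxable value = $1,366,728 − $57,000 = $1,309,728
Water District levy = $1,309,728 × 0.006 = $7,858.368

$7,858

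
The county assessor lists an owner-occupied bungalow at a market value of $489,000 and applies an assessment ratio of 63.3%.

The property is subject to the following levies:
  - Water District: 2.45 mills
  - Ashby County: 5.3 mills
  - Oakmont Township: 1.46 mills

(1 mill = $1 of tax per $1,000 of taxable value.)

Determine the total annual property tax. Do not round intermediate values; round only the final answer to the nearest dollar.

$2,851

Assessed value = $489,000 × 0.633 = $309,537
Water District: $309,537 × 0.00245 = $758.36565
Ashby County: $309,537 × 0.0053 = $1,640.5461
Oakmont Township: $309,537 × 0.00146 = $451.92402
Total = $758.36565 + $1,640.5461 + $451.92402 = $2,850.83577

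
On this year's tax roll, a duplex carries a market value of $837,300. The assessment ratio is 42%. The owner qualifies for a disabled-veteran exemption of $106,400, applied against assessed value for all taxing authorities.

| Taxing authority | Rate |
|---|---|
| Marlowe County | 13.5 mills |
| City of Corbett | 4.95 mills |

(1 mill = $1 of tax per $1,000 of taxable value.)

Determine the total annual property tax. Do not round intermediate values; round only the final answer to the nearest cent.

Assessed value = $837,300 × 0.42 = $351,666
Taxable value = $351,666 − $106,400 = $245,266
Marlowe County: $245,266 × 0.0135 = $3,311.091
City of Corbett: $245,266 × 0.00495 = $1,214.0667
Total = $3,311.091 + $1,214.0667 = $4,525.1577

$4,525.16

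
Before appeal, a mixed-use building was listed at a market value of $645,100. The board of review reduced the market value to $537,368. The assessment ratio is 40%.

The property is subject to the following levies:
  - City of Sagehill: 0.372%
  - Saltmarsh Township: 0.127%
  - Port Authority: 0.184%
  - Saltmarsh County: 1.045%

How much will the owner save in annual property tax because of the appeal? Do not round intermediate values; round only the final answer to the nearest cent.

Old assessed value = $645,100 × 0.4 = $258,040
New assessed value = $537,368 × 0.4 = $214,947.2
Combined rate = 0.00372 + 0.00127 + 0.00184 + 0.01045 = 0.01728
Old tax = $258,040 × 0.01728 = $4,458.9312
New tax = $214,947.2 × 0.01728 = $3,714.287616
Reduction = $4,458.9312 − $3,714.287616 = $744.643584

$744.64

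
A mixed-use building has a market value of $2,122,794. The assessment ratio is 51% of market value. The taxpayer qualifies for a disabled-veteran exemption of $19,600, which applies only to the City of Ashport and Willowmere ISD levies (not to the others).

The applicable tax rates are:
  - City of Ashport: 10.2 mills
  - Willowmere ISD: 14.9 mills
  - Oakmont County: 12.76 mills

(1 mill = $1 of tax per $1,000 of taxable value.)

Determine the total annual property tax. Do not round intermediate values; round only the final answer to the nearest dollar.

Assessed value = $2,122,794 × 0.51 = $1,082,624.94
City of Ashport: ($1,082,624.94 − $19,600) × 0.0102 = $1,063,024.94 × 0.0102 = $10,842.854388
Willowmere ISD: ($1,082,624.94 − $19,600) × 0.0149 = $1,063,024.94 × 0.0149 = $15,839.071606
Oakmont County: $1,082,624.94 × 0.01276 = $13,814.2942344
Total = $40,496.2202284

$40,496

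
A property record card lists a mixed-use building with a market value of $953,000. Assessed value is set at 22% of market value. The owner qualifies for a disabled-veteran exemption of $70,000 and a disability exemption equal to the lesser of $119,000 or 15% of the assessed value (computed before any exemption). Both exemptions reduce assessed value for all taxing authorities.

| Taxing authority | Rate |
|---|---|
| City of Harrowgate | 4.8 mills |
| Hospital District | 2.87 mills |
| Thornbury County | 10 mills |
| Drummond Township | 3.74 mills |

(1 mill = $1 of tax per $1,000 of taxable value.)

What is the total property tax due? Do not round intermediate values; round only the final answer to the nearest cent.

$2,316.80

Assessed value = $953,000 × 0.22 = $209,660
Disability exemption = min($119,000, 15% × $209,660) = min($119,000, $31,449) = $31,449 (percentage binds)
Taxable value = $209,660 − $70,000 − $31,449 = $108,211
City of Harrowgate: $108,211 × 0.0048 = $519.4128
Hospital District: $108,211 × 0.00287 = $310.56557
Thornbury County: $108,211 × 0.01 = $1,082.11
Drummond Township: $108,211 × 0.00374 = $404.70914
Total = $2,316.79751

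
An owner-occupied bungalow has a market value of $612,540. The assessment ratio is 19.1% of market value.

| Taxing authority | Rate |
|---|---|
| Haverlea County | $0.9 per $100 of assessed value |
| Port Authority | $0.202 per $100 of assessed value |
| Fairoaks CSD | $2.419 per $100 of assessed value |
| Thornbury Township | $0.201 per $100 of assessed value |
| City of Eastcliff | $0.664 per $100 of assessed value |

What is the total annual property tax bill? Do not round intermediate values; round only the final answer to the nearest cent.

$5,131.41

Assessed value = $612,540 × 0.191 = $116,995.14
Haverlea County: $116,995.14 × 0.009 = $1,052.95626
Port Authority: $116,995.14 × 0.00202 = $236.3301828
Fairoaks CSD: $116,995.14 × 0.02419 = $2,830.1124366
Thornbury Township: $116,995.14 × 0.00201 = $235.1602314
City of Eastcliff: $116,995.14 × 0.00664 = $776.8477296
Total = $1,052.95626 + $236.3301828 + $2,830.1124366 + $235.1602314 + $776.8477296 = $5,131.4068404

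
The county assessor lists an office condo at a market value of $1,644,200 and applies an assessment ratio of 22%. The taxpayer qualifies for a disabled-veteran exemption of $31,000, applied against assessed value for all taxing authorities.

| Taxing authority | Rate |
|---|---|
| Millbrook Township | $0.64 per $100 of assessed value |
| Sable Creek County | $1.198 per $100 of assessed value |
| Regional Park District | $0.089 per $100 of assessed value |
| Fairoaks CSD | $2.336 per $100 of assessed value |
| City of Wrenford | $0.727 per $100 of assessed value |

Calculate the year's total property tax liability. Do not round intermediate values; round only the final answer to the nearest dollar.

Assessed value = $1,644,200 × 0.22 = $361,724
Taxable value = $361,724 − $31,000 = $330,724
Millbrook Township: $330,724 × 0.0064 = $2,116.6336
Sable Creek County: $330,724 × 0.01198 = $3,962.07352
Regional Park District: $330,724 × 0.00089 = $294.34436
Fairoaks CSD: $330,724 × 0.02336 = $7,725.71264
City of Wrenford: $330,724 × 0.00727 = $2,404.36348
Total = $2,116.6336 + $3,962.07352 + $294.34436 + $7,725.71264 + $2,404.36348 = $16,503.1276

$16,503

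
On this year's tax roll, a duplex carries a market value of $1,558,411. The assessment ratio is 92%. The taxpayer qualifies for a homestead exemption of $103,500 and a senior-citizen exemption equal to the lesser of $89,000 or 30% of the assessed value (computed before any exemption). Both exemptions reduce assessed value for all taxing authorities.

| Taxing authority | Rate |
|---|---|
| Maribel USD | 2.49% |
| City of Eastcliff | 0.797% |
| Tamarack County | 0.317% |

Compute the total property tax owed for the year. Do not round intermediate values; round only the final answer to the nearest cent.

$44,734.22

Assessed value = $1,558,411 × 0.92 = $1,433,738.12
Senior-citizen exemption = min($89,000, 30% × $1,433,738.12) = min($89,000, $430,121.436) = $89,000 (dollar cap binds)
Taxable value = $1,433,738.12 − $103,500 − $89,000 = $1,241,238.12
Maribel USD: $1,241,238.12 × 0.0249 = $30,906.829188
City of Eastcliff: $1,241,238.12 × 0.00797 = $9,892.6678164
Tamarack County: $1,241,238.12 × 0.00317 = $3,934.7248404
Total = $44,734.2218448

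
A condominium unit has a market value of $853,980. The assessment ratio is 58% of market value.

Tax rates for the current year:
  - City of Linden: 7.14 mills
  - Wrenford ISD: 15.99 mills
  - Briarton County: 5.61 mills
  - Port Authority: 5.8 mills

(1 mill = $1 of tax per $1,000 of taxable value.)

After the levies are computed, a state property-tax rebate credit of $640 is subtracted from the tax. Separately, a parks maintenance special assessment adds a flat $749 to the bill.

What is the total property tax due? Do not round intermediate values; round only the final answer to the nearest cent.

Assessed value = $853,980 × 0.58 = $495,308.4
City of Linden: $495,308.4 × 0.00714 = $3,536.501976
Wrenford ISD: $495,308.4 × 0.01599 = $7,919.981316
Briarton County: $495,308.4 × 0.00561 = $2,778.680124
Port Authority: $495,308.4 × 0.0058 = $2,872.78872
Levies subtotal = $17,107.952136
After credit = $17,107.952136 − $640 = $16,467.952136
Total = $16,467.952136 + $749 = $17,216.952136

$17,216.95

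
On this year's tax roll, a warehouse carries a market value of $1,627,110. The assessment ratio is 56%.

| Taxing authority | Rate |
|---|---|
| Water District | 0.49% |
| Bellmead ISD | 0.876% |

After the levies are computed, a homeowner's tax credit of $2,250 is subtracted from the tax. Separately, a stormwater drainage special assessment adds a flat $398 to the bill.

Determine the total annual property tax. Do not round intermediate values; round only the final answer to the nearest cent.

Assessed value = $1,627,110 × 0.56 = $911,181.6
Water District: $911,181.6 × 0.0049 = $4,464.78984
Bellmead ISD: $911,181.6 × 0.00876 = $7,981.950816
Levies subtotal = $12,446.740656
After credit = $12,446.740656 − $2,250 = $10,196.740656
Total = $10,196.740656 + $398 = $10,594.740656

$10,594.74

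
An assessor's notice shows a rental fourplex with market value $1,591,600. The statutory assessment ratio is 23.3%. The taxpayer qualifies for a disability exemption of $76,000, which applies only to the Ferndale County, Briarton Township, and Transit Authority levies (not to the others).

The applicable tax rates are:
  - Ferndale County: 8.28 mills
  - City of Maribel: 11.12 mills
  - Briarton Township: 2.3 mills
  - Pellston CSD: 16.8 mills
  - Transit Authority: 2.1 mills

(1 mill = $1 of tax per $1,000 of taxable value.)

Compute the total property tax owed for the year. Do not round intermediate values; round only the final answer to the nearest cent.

$14,092.54

Assessed value = $1,591,600 × 0.233 = $370,842.8
Ferndale County: ($370,842.8 − $76,000) × 0.00828 = $294,842.8 × 0.00828 = $2,441.298384
City of Maribel: $370,842.8 × 0.01112 = $4,123.771936
Briarton Township: ($370,842.8 − $76,000) × 0.0023 = $294,842.8 × 0.0023 = $678.13844
Pellston CSD: $370,842.8 × 0.0168 = $6,230.15904
Transit Authority: ($370,842.8 − $76,000) × 0.0021 = $294,842.8 × 0.0021 = $619.16988
Total = $14,092.53768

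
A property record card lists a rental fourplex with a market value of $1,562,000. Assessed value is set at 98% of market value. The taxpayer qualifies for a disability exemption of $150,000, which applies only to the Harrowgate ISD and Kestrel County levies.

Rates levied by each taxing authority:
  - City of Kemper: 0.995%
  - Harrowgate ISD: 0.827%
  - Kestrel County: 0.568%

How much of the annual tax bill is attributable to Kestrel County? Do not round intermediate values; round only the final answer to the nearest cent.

Assessed value = $1,562,000 × 0.98 = $1,530,760
Kestrel County taxable value = $1,530,760 − $150,000 = $1,380,760
Kestrel County levy = $1,380,760 × 0.00568 = $7,842.7168

$7,842.72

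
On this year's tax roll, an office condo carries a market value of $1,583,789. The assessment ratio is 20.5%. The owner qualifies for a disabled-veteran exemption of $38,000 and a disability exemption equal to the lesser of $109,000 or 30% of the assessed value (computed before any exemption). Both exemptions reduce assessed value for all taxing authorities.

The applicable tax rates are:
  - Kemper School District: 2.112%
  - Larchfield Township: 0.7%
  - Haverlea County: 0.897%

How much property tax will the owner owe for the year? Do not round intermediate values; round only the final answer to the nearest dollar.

$7,020

Assessed value = $1,583,789 × 0.205 = $324,676.745
Disability exemption = min($109,000, 30% × $324,676.745) = min($109,000, $97,403.0235) = $97,403.0235 (percentage binds)
Taxable value = $324,676.745 − $38,000 − $97,403.0235 = $189,273.7215
Kemper School District: $189,273.7215 × 0.02112 = $3,997.46099808
Larchfield Township: $189,273.7215 × 0.007 = $1,324.9160505
Haverlea County: $189,273.7215 × 0.00897 = $1,697.785281855
Total = $7,020.162330435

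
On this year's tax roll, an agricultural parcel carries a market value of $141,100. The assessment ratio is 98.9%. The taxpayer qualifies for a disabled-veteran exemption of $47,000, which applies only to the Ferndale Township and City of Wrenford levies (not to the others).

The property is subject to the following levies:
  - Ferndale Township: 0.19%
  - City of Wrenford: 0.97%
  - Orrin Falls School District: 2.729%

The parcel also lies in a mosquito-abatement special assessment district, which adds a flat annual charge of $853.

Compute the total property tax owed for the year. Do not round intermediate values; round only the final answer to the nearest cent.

Assessed value = $141,100 × 0.989 = $139,547.9
Ferndale Township: ($139,547.9 − $47,000) × 0.0019 = $92,547.9 × 0.0019 = $175.84101
City of Wrenford: ($139,547.9 − $47,000) × 0.0097 = $92,547.9 × 0.0097 = $897.71463
Orrin Falls School District: $139,547.9 × 0.02729 = $3,808.262191
Levies subtotal = $4,881.817831
Total = $4,881.817831 + $853 = $5,734.817831

$5,734.82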